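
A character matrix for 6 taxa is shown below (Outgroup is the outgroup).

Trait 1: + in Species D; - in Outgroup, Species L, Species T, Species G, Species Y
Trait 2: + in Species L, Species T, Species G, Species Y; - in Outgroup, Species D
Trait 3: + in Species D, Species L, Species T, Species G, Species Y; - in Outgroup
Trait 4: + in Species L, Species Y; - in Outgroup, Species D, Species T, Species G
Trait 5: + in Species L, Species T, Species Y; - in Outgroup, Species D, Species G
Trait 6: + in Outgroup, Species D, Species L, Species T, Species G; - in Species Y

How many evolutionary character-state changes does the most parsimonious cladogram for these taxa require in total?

Character polarity is set by the outgroup: the derived state is whichever differs from the outgroup's state, so for Trait 6 the derived state is '-', and for the remaining characters it is '+'.
Trait 1: derived state '+' in Species D only — an autapomorphy, so it tells us nothing about relationships among taxa.
Trait 2 (derived state '+') is shared by Species G, Species L, Species T, and Species Y — a synapomorphy uniting that clade.
Trait 3 (derived state '+') is shared by all ingroup taxa — unites the whole ingroup.
Trait 4: derived state '+' in Species L and Species Y only — synapomorphy for {Species L, Species Y}.
Trait 5: derived state '+' in Species L, Species T, and Species Y only — synapomorphy for {Species L, Species T, Species Y}.
Trait 6 (derived state '-') is unique to Species Y (autapomorphy; uninformative for grouping).
Most parsimonious ingroup topology: (Species D,(((Species L,Species Y),Species T),Species G)).
Changes per character on this tree: Trait 1: 1; Trait 2: 1; Trait 3: 1; Trait 4: 1; Trait 5: 1; Trait 6: 1.
Total = 6.

6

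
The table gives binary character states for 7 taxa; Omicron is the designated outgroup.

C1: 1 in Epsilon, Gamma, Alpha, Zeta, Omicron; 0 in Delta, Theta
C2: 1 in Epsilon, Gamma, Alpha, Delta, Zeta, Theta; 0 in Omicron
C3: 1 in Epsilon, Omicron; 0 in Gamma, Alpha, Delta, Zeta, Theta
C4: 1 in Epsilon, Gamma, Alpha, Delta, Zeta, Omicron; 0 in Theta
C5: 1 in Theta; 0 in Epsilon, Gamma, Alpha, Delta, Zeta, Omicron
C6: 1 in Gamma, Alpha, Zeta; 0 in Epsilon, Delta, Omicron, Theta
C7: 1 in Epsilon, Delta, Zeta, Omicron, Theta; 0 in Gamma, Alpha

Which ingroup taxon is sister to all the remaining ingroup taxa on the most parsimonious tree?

Character polarity is set by the outgroup: the derived state is whichever differs from the outgroup's state, so for C1, C3, C4, C7 the derived state is '0', and for the remaining characters it is '1'.
C1 (derived state '0') is shared by Delta and Theta — a synapomorphy uniting that clade.
All ingroup taxa share the derived state '1' for C2; it defines the ingroup but does not resolve relationships within it.
Only Alpha, Delta, Gamma, Theta, and Zeta show the derived state '0' for C3, supporting them as a clade.
C4: derived state '0' in Theta only — an autapomorphy, so it tells us nothing about relationships among taxa.
C5: derived state '1' in Theta only — an autapomorphy, so it tells us nothing about relationships among taxa.
Only Alpha, Gamma, and Zeta show the derived state '1' for C6, supporting them as a clade.
C7: derived state '0' in Alpha and Gamma only — synapomorphy for {Alpha, Gamma}.
Most parsimonious ingroup topology: (((Theta,Delta),((Alpha,Gamma),Zeta)),Epsilon).
Epsilon is sister to the clade containing all other ingroup taxa, so it is the earliest-diverging (most basal) ingroup lineage.

Epsilon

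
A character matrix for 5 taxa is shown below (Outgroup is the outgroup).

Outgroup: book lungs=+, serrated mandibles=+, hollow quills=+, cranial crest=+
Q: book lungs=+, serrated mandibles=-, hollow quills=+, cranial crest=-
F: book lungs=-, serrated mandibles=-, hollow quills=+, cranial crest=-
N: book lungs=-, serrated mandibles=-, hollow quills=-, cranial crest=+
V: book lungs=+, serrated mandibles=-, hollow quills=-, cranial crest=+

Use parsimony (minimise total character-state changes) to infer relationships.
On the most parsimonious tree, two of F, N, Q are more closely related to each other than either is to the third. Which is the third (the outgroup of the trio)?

The outgroup has state '+' for every character, so '-' is the derived state throughout.
book lungs groups F and N, which is incompatible with the clades supported by the remaining characters; treating it as convergent (homoplasy) costs fewer steps than any alternative tree.
All ingroup taxa share the derived state '-' for serrated mandibles; it defines the ingroup but does not resolve relationships within it.
Only N and V show the derived state '-' for hollow quills, supporting them as a clade.
cranial crest: derived state '-' in F and Q only — synapomorphy for {F, Q}.
Most parsimonious ingroup topology: ((V,N),(F,Q)).
Q and F share a more recent common ancestor with each other than either does with N, so N is the least closely related of the three.

N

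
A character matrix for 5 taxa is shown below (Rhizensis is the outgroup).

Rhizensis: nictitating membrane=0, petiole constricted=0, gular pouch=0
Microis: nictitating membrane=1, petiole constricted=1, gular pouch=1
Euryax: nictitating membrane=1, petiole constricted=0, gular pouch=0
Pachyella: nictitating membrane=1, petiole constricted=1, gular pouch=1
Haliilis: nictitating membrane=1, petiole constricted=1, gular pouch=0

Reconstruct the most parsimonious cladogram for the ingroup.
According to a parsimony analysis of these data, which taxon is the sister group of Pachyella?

Microis

The outgroup has state '0' for every character, so '1' is the derived state throughout.
nictitating membrane (derived state '1') is shared by all ingroup taxa — unites the whole ingroup.
petiole constricted: derived state '1' in Haliilis, Microis, and Pachyella only — synapomorphy for {Haliilis, Microis, Pachyella}.
gular pouch: derived state '1' in Microis and Pachyella only — synapomorphy for {Microis, Pachyella}.
Most parsimonious ingroup topology: (((Microis,Pachyella),Haliilis),Euryax).
Pachyella and Microis form a cherry on this tree, so they are sister taxa.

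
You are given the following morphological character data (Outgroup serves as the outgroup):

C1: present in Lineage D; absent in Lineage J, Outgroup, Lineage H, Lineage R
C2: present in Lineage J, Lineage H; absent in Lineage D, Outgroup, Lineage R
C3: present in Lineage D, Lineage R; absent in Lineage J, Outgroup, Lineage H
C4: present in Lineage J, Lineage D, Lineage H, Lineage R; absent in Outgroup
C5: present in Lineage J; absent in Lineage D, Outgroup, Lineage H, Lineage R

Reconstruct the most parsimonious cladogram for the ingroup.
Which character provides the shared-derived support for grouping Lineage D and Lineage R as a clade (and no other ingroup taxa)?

C3

The outgroup has state 'absent' for every character, so 'present' is the derived state throughout.
C1 (derived state 'present') is unique to Lineage D (autapomorphy; uninformative for grouping).
Only Lineage H and Lineage J show the derived state 'present' for C2, supporting them as a clade.
C3: derived state 'present' in Lineage D and Lineage R only — synapomorphy for {Lineage D, Lineage R}.
C4 (derived state 'present') is shared by all ingroup taxa — unites the whole ingroup.
C5: derived state 'present' in Lineage J only — an autapomorphy, so it tells us nothing about relationships among taxa.
Most parsimonious ingroup topology: ((Lineage D,Lineage R),(Lineage J,Lineage H)).
The clade {Lineage D, Lineage R} is supported by C3: its derived state 'present' occurs in exactly those taxa and in no other taxon (including the outgroup).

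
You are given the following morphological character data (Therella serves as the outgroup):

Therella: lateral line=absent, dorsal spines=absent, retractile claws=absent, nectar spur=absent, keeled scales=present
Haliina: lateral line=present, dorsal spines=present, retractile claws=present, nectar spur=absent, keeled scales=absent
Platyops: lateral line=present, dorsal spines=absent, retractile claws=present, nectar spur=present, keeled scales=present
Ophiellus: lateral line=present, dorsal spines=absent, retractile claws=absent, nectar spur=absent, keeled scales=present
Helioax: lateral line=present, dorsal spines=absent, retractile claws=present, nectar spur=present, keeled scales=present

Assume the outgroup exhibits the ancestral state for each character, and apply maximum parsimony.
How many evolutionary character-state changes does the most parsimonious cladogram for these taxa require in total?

5

Character polarity is set by the outgroup: the derived state is whichever differs from the outgroup's state, so for keeled scales the derived state is 'absent', and for the remaining characters it is 'present'.
All ingroup taxa share the derived state 'present' for lateral line; it defines the ingroup but does not resolve relationships within it.
dorsal spines: derived state 'present' in Haliina only — an autapomorphy, so it tells us nothing about relationships among taxa.
retractile claws (derived state 'present') is shared by Haliina, Helioax, and Platyops — a synapomorphy uniting that clade.
nectar spur: derived state 'present' in Helioax and Platyops only — synapomorphy for {Helioax, Platyops}.
keeled scales: derived state 'absent' in Haliina only — an autapomorphy, so it tells us nothing about relationships among taxa.
Most parsimonious ingroup topology: ((Haliina,(Platyops,Helioax)),Ophiellus).
Changes per character on this tree: lateral line: 1; dorsal spines: 1; retractile claws: 1; nectar spur: 1; keeled scales: 1.
Total = 5.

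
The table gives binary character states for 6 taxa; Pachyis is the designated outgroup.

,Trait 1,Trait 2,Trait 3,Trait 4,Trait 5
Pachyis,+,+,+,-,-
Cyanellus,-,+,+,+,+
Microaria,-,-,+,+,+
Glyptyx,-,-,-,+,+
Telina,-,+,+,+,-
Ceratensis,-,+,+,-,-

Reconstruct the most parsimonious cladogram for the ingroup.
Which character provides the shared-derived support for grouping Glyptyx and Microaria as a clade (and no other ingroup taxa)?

Trait 2

Character polarity is set by the outgroup: the derived state is whichever differs from the outgroup's state, so for Trait 1, Trait 2, Trait 3 the derived state is '-', and for the remaining characters it is '+'.
Trait 1 (derived state '-') is shared by all ingroup taxa — unites the whole ingroup.
Only Glyptyx and Microaria show the derived state '-' for Trait 2, supporting them as a clade.
Trait 3 (derived state '-') is unique to Glyptyx (autapomorphy; uninformative for grouping).
Trait 4 (derived state '+') is shared by Cyanellus, Glyptyx, Microaria, and Telina — a synapomorphy uniting that clade.
Trait 5: derived state '+' in Cyanellus, Glyptyx, and Microaria only — synapomorphy for {Cyanellus, Glyptyx, Microaria}.
Most parsimonious ingroup topology: (((Cyanellus,(Microaria,Glyptyx)),Telina),Ceratensis).
The clade {Glyptyx, Microaria} is supported by Trait 2: its derived state '-' occurs in exactly those taxa and in no other taxon (including the outgroup).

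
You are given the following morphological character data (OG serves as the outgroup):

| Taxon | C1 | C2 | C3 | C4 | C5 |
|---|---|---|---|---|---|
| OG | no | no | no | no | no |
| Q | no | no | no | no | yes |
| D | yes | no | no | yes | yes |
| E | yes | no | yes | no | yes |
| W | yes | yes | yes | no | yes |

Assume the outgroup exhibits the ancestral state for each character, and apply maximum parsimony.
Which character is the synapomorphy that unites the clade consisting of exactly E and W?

The outgroup has state 'no' for every character, so 'yes' is the derived state throughout.
C1: derived state 'yes' in D, E, and W only — synapomorphy for {D, E, W}.
C2 (derived state 'yes') is unique to W (autapomorphy; uninformative for grouping).
C3: derived state 'yes' in E and W only — synapomorphy for {E, W}.
C4 (derived state 'yes') is unique to D (autapomorphy; uninformative for grouping).
C5 (derived state 'yes') is shared by all ingroup taxa — unites the whole ingroup.
Most parsimonious ingroup topology: (Q,(D,(E,W))).
The clade {E, W} is supported by C3: its derived state 'yes' occurs in exactly those taxa and in no other taxon (including the outgroup).

C3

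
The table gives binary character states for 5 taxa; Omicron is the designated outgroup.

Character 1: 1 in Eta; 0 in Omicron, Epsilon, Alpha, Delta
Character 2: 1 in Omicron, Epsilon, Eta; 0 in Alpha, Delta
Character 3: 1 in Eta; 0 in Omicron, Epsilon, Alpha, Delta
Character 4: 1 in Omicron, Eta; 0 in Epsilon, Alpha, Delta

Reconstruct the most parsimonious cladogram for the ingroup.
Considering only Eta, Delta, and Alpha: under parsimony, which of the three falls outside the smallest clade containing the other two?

Character polarity is set by the outgroup: the derived state is whichever differs from the outgroup's state, so for Character 2, Character 4 the derived state is '0', and for the remaining characters it is '1'.
Character 1: derived state '1' in Eta only — an autapomorphy, so it tells us nothing about relationships among taxa.
Character 2 (derived state '0') is shared by Alpha and Delta — a synapomorphy uniting that clade.
Character 3: derived state '1' in Eta only — an autapomorphy, so it tells us nothing about relationships among taxa.
Only Alpha, Delta, and Epsilon show the derived state '0' for Character 4, supporting them as a clade.
Most parsimonious ingroup topology: ((Epsilon,(Alpha,Delta)),Eta).
Alpha and Delta share a more recent common ancestor with each other than either does with Eta, so Eta is the least closely related of the three.

Eta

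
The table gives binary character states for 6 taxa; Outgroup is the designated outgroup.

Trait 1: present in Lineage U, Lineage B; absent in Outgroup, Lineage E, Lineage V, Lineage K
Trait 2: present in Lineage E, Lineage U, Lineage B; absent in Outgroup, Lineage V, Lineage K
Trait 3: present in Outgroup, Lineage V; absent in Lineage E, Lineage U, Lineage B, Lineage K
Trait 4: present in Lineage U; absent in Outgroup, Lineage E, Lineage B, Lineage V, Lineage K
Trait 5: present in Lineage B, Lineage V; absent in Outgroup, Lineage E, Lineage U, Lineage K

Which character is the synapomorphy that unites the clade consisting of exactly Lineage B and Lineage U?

Trait 1

Character polarity is set by the outgroup: the derived state is whichever differs from the outgroup's state, so for Trait 3 the derived state is 'absent', and for the remaining characters it is 'present'.
Only Lineage B and Lineage U show the derived state 'present' for Trait 1, supporting them as a clade.
Only Lineage B, Lineage E, and Lineage U show the derived state 'present' for Trait 2, supporting them as a clade.
Trait 3 (derived state 'absent') is shared by Lineage B, Lineage E, Lineage K, and Lineage U — a synapomorphy uniting that clade.
Trait 4: derived state 'present' in Lineage U only — an autapomorphy, so it tells us nothing about relationships among taxa.
Trait 5 (state 'present') occurs in Lineage B and Lineage V but conflicts with the nesting implied by the other characters — most parsimoniously interpreted as homoplasy.
Most parsimonious ingroup topology: (((Lineage E,(Lineage U,Lineage B)),Lineage K),Lineage V).
The clade {Lineage B, Lineage U} is supported by Trait 1: its derived state 'present' occurs in exactly those taxa and in no other taxon (including the outgroup).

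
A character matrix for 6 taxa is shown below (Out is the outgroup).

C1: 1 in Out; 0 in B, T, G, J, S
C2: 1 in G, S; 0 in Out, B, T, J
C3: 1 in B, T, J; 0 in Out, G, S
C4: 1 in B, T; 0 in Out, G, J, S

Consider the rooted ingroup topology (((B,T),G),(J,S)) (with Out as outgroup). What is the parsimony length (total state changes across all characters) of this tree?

Map each character onto (((B,T),G),(J,S)) (rooted by Out) and count the minimum state changes it requires (Fitch parsimony):
C1: 1; C2: 2; C3: 2; C4: 1.
Total tree length = 6.

6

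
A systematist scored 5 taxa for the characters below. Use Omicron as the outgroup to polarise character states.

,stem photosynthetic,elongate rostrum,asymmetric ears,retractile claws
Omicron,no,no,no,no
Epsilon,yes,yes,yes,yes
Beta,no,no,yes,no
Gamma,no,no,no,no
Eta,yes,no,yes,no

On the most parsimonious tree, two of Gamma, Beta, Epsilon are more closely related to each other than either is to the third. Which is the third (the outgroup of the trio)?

Gamma

The outgroup has state 'no' for every character, so 'yes' is the derived state throughout.
stem photosynthetic: derived state 'yes' in Epsilon and Eta only — synapomorphy for {Epsilon, Eta}.
elongate rostrum (derived state 'yes') is unique to Epsilon (autapomorphy; uninformative for grouping).
asymmetric ears: derived state 'yes' in Beta, Epsilon, and Eta only — synapomorphy for {Beta, Epsilon, Eta}.
retractile claws (derived state 'yes') is unique to Epsilon (autapomorphy; uninformative for grouping).
Most parsimonious ingroup topology: (((Epsilon,Eta),Beta),Gamma).
Beta and Epsilon share a more recent common ancestor with each other than either does with Gamma, so Gamma is the least closely related of the three.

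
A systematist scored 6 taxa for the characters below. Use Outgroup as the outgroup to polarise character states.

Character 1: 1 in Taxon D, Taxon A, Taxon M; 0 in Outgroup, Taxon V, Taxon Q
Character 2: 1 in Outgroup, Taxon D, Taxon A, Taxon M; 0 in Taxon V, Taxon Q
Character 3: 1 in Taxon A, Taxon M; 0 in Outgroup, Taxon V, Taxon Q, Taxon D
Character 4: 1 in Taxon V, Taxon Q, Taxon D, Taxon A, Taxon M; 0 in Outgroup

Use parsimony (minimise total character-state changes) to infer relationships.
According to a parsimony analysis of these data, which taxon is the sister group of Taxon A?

Taxon M

Character polarity is set by the outgroup: the derived state is whichever differs from the outgroup's state, so for Character 2 the derived state is '0', and for the remaining characters it is '1'.
Character 1: derived state '1' in Taxon A, Taxon D, and Taxon M only — synapomorphy for {Taxon A, Taxon D, Taxon M}.
Only Taxon Q and Taxon V show the derived state '0' for Character 2, supporting them as a clade.
Character 3 (derived state '1') is shared by Taxon A and Taxon M — a synapomorphy uniting that clade.
All ingroup taxa share the derived state '1' for Character 4; it defines the ingroup but does not resolve relationships within it.
Most parsimonious ingroup topology: ((Taxon D,(Taxon M,Taxon A)),(Taxon V,Taxon Q)).
Taxon A and Taxon M form a cherry on this tree, so they are sister taxa.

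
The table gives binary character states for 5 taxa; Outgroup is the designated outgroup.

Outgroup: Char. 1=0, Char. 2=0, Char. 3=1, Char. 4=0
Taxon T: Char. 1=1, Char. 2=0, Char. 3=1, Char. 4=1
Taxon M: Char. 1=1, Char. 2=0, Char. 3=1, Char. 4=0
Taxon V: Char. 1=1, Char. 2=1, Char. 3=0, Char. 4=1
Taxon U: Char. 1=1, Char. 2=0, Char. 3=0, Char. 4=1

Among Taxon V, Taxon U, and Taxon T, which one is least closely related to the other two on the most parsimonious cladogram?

Taxon T

Character polarity is set by the outgroup: the derived state is whichever differs from the outgroup's state, so for Char. 3 the derived state is '0', and for the remaining characters it is '1'.
All ingroup taxa share the derived state '1' for Char. 1; it defines the ingroup but does not resolve relationships within it.
Char. 2 (derived state '1') is unique to Taxon V (autapomorphy; uninformative for grouping).
Only Taxon U and Taxon V show the derived state '0' for Char. 3, supporting them as a clade.
Only Taxon T, Taxon U, and Taxon V show the derived state '1' for Char. 4, supporting them as a clade.
Most parsimonious ingroup topology: ((Taxon T,(Taxon V,Taxon U)),Taxon M).
Taxon U and Taxon V share a more recent common ancestor with each other than either does with Taxon T, so Taxon T is the least closely related of the three.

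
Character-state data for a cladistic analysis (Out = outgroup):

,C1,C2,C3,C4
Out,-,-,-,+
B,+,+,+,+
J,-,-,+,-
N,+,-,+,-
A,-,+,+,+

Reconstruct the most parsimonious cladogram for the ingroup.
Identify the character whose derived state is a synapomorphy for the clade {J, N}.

C4

Character polarity is set by the outgroup: the derived state is whichever differs from the outgroup's state, so for C4 the derived state is '-', and for the remaining characters it is '+'.
C1 (state '+') occurs in B and N but conflicts with the nesting implied by the other characters — most parsimoniously interpreted as homoplasy.
Only A and B show the derived state '+' for C2, supporting them as a clade.
All ingroup taxa share the derived state '+' for C3; it defines the ingroup but does not resolve relationships within it.
C4 (derived state '-') is shared by J and N — a synapomorphy uniting that clade.
Most parsimonious ingroup topology: ((B,A),(J,N)).
The clade {J, N} is supported by C4: its derived state '-' occurs in exactly those taxa and in no other taxon (including the outgroup).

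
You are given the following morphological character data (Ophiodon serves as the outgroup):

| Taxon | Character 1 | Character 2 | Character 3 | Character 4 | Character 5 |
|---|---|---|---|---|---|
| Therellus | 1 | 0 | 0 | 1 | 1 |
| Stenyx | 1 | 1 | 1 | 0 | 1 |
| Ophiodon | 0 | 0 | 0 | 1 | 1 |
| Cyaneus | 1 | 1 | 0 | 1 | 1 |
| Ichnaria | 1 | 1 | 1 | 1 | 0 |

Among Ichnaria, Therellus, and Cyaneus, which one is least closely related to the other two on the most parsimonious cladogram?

Character polarity is set by the outgroup: the derived state is whichever differs from the outgroup's state, so for Character 4, Character 5 the derived state is '0', and for the remaining characters it is '1'.
All ingroup taxa share the derived state '1' for Character 1; it defines the ingroup but does not resolve relationships within it.
Character 2 (derived state '1') is shared by Cyaneus, Ichnaria, and Stenyx — a synapomorphy uniting that clade.
Character 3: derived state '1' in Ichnaria and Stenyx only — synapomorphy for {Ichnaria, Stenyx}.
Character 4 (derived state '0') is unique to Stenyx (autapomorphy; uninformative for grouping).
Character 5: derived state '0' in Ichnaria only — an autapomorphy, so it tells us nothing about relationships among taxa.
Most parsimonious ingroup topology: (((Stenyx,Ichnaria),Cyaneus),Therellus).
Cyaneus and Ichnaria share a more recent common ancestor with each other than either does with Therellus, so Therellus is the least closely related of the three.

Therellus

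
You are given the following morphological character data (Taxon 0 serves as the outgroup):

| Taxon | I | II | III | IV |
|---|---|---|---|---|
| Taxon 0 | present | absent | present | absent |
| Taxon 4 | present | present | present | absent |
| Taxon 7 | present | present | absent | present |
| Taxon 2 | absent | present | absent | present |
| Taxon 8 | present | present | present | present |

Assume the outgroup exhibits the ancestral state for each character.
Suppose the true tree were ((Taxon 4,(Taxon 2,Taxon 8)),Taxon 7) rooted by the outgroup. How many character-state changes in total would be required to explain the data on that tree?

Map each character onto ((Taxon 4,(Taxon 2,Taxon 8)),Taxon 7) (rooted by Taxon 0) and count the minimum state changes it requires (Fitch parsimony):
I: 1; II: 1; III: 2; IV: 2.
Total tree length = 6.

6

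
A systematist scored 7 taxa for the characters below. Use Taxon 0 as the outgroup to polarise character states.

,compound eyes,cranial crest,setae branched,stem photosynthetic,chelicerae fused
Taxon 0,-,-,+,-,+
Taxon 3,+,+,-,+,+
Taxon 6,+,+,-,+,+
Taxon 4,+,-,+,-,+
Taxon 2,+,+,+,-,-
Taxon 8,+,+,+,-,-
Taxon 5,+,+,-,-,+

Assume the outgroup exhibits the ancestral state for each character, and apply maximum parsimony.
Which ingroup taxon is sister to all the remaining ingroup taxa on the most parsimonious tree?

Character polarity is set by the outgroup: the derived state is whichever differs from the outgroup's state, so for setae branched, chelicerae fused the derived state is '-', and for the remaining characters it is '+'.
All ingroup taxa share the derived state '+' for compound eyes; it defines the ingroup but does not resolve relationships within it.
cranial crest (derived state '+') is shared by Taxon 2, Taxon 3, Taxon 5, Taxon 6, and Taxon 8 — a synapomorphy uniting that clade.
Only Taxon 3, Taxon 5, and Taxon 6 show the derived state '-' for setae branched, supporting them as a clade.
Only Taxon 3 and Taxon 6 show the derived state '+' for stem photosynthetic, supporting them as a clade.
chelicerae fused (derived state '-') is shared by Taxon 2 and Taxon 8 — a synapomorphy uniting that clade.
Most parsimonious ingroup topology: ((((Taxon 3,Taxon 6),Taxon 5),(Taxon 2,Taxon 8)),Taxon 4).
Taxon 4 is sister to the clade containing all other ingroup taxa, so it is the earliest-diverging (most basal) ingroup lineage.

Taxon 4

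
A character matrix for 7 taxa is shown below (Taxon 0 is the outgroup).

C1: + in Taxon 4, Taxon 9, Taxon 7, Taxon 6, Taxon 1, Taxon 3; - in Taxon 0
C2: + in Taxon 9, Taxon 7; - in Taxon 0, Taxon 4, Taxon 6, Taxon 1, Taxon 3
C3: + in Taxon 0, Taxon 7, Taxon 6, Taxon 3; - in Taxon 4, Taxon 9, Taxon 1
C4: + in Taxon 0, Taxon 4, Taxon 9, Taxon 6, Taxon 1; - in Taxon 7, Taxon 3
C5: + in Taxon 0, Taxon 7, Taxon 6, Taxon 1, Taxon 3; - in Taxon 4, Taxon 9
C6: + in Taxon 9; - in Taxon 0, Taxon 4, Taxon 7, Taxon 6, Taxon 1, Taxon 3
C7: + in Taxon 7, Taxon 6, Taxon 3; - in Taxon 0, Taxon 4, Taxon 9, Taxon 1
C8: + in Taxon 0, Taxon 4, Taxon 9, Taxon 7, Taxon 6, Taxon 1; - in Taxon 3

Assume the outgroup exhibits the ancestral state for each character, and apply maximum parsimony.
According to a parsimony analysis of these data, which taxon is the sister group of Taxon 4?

Character polarity is set by the outgroup: the derived state is whichever differs from the outgroup's state, so for C3, C4, C5, C8 the derived state is '-', and for the remaining characters it is '+'.
All ingroup taxa share the derived state '+' for C1; it defines the ingroup but does not resolve relationships within it.
C2 (state '+') occurs in Taxon 7 and Taxon 9 but conflicts with the nesting implied by the other characters — most parsimoniously interpreted as homoplasy.
C3: derived state '-' in Taxon 1, Taxon 4, and Taxon 9 only — synapomorphy for {Taxon 1, Taxon 4, Taxon 9}.
Only Taxon 3 and Taxon 7 show the derived state '-' for C4, supporting them as a clade.
Only Taxon 4 and Taxon 9 show the derived state '-' for C5, supporting them as a clade.
C6 (derived state '+') is unique to Taxon 9 (autapomorphy; uninformative for grouping).
Only Taxon 3, Taxon 6, and Taxon 7 show the derived state '+' for C7, supporting them as a clade.
C8 (derived state '-') is unique to Taxon 3 (autapomorphy; uninformative for grouping).
Most parsimonious ingroup topology: (((Taxon 4,Taxon 9),Taxon 1),((Taxon 7,Taxon 3),Taxon 6)).
Taxon 4 and Taxon 9 form a cherry on this tree, so they are sister taxa.

Taxon 9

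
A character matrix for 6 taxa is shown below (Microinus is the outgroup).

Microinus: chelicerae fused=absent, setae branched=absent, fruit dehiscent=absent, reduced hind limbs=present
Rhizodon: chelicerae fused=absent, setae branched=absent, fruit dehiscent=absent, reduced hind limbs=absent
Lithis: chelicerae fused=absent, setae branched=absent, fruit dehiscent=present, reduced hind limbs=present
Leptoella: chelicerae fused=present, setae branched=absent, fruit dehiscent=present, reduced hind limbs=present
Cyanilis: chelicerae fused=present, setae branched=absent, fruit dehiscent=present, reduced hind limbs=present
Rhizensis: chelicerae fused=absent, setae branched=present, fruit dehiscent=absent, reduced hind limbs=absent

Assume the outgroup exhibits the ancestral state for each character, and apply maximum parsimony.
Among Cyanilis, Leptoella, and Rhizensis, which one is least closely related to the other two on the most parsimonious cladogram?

Character polarity is set by the outgroup: the derived state is whichever differs from the outgroup's state, so for reduced hind limbs the derived state is 'absent', and for the remaining characters it is 'present'.
chelicerae fused (derived state 'present') is shared by Cyanilis and Leptoella — a synapomorphy uniting that clade.
setae branched: derived state 'present' in Rhizensis only — an autapomorphy, so it tells us nothing about relationships among taxa.
fruit dehiscent (derived state 'present') is shared by Cyanilis, Leptoella, and Lithis — a synapomorphy uniting that clade.
reduced hind limbs: derived state 'absent' in Rhizensis and Rhizodon only — synapomorphy for {Rhizensis, Rhizodon}.
Most parsimonious ingroup topology: ((Rhizodon,Rhizensis),(Lithis,(Leptoella,Cyanilis))).
Cyanilis and Leptoella share a more recent common ancestor with each other than either does with Rhizensis, so Rhizensis is the least closely related of the three.

Rhizensis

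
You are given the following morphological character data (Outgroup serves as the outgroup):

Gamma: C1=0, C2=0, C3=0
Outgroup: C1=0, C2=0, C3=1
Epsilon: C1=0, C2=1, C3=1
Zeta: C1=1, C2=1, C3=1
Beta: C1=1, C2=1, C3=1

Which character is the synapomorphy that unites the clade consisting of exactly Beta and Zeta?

Character polarity is set by the outgroup: the derived state is whichever differs from the outgroup's state, so for C3 the derived state is '0', and for the remaining characters it is '1'.
C1 (derived state '1') is shared by Beta and Zeta — a synapomorphy uniting that clade.
Only Beta, Epsilon, and Zeta show the derived state '1' for C2, supporting them as a clade.
C3: derived state '0' in Gamma only — an autapomorphy, so it tells us nothing about relationships among taxa.
Most parsimonious ingroup topology: ((Epsilon,(Zeta,Beta)),Gamma).
The clade {Beta, Zeta} is supported by C1: its derived state '1' occurs in exactly those taxa and in no other taxon (including the outgroup).

C1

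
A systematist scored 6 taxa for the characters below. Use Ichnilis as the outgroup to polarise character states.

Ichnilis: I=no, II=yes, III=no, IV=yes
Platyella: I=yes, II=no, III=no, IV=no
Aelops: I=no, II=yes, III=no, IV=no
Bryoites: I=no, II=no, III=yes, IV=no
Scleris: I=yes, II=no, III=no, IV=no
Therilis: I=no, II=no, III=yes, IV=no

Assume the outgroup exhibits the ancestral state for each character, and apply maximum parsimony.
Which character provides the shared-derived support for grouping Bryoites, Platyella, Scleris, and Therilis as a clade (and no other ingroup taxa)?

Character polarity is set by the outgroup: the derived state is whichever differs from the outgroup's state, so for II, IV the derived state is 'no', and for the remaining characters it is 'yes'.
Only Platyella and Scleris show the derived state 'yes' for I, supporting them as a clade.
Only Bryoites, Platyella, Scleris, and Therilis show the derived state 'no' for II, supporting them as a clade.
III (derived state 'yes') is shared by Bryoites and Therilis — a synapomorphy uniting that clade.
All ingroup taxa share the derived state 'no' for IV; it defines the ingroup but does not resolve relationships within it.
Most parsimonious ingroup topology: (((Platyella,Scleris),(Bryoites,Therilis)),Aelops).
The clade {Bryoites, Platyella, Scleris, Therilis} is supported by II: its derived state 'no' occurs in exactly those taxa and in no other taxon (including the outgroup).

II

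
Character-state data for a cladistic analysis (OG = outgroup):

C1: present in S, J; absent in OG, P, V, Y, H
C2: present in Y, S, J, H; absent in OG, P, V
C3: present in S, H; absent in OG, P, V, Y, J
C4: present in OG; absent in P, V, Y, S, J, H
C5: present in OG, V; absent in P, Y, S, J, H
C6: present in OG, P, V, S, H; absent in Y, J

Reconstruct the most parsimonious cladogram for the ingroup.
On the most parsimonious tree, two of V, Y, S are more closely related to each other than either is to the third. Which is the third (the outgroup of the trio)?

V

Character polarity is set by the outgroup: the derived state is whichever differs from the outgroup's state, so for C4, C5, C6 the derived state is 'absent', and for the remaining characters it is 'present'.
C1 groups J and S, which is incompatible with the clades supported by the remaining characters; treating it as convergent (homoplasy) costs fewer steps than any alternative tree.
C2 (derived state 'present') is shared by H, J, S, and Y — a synapomorphy uniting that clade.
C3: derived state 'present' in H and S only — synapomorphy for {H, S}.
C4 (derived state 'absent') is shared by all ingroup taxa — unites the whole ingroup.
Only H, J, P, S, and Y show the derived state 'absent' for C5, supporting them as a clade.
C6 (derived state 'absent') is shared by J and Y — a synapomorphy uniting that clade.
Most parsimonious ingroup topology: ((P,((J,Y),(S,H))),V).
S and Y share a more recent common ancestor with each other than either does with V, so V is the least closely related of the three.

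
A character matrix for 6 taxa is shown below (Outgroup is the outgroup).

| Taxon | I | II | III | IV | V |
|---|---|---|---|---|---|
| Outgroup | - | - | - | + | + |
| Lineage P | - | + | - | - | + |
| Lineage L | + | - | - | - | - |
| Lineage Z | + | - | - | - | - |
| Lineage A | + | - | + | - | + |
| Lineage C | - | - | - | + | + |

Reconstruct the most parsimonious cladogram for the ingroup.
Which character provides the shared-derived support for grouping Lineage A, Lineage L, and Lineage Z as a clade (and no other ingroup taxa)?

Character polarity is set by the outgroup: the derived state is whichever differs from the outgroup's state, so for IV, V the derived state is '-', and for the remaining characters it is '+'.
I: derived state '+' in Lineage A, Lineage L, and Lineage Z only — synapomorphy for {Lineage A, Lineage L, Lineage Z}.
II (derived state '+') is unique to Lineage P (autapomorphy; uninformative for grouping).
III: derived state '+' in Lineage A only — an autapomorphy, so it tells us nothing about relationships among taxa.
IV (derived state '-') is shared by Lineage A, Lineage L, Lineage P, and Lineage Z — a synapomorphy uniting that clade.
V (derived state '-') is shared by Lineage L and Lineage Z — a synapomorphy uniting that clade.
Most parsimonious ingroup topology: ((Lineage P,((Lineage L,Lineage Z),Lineage A)),Lineage C).
The clade {Lineage A, Lineage L, Lineage Z} is supported by I: its derived state '+' occurs in exactly those taxa and in no other taxon (including the outgroup).

I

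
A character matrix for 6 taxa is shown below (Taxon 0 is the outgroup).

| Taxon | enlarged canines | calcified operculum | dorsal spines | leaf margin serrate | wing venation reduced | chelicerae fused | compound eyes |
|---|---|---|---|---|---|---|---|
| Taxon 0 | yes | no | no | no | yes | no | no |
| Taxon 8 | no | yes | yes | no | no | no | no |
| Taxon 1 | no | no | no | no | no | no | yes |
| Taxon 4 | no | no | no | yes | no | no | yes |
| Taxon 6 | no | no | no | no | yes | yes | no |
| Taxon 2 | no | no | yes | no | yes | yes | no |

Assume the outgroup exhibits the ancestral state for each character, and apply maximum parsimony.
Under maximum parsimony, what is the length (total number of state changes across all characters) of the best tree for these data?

Character polarity is set by the outgroup: the derived state is whichever differs from the outgroup's state, so for enlarged canines, wing venation reduced the derived state is 'no', and for the remaining characters it is 'yes'.
All ingroup taxa share the derived state 'no' for enlarged canines; it defines the ingroup but does not resolve relationships within it.
calcified operculum: derived state 'yes' in Taxon 8 only — an autapomorphy, so it tells us nothing about relationships among taxa.
dorsal spines groups Taxon 2 and Taxon 8, which is incompatible with the clades supported by the remaining characters; treating it as convergent (homoplasy) costs fewer steps than any alternative tree.
leaf margin serrate: derived state 'yes' in Taxon 4 only — an autapomorphy, so it tells us nothing about relationships among taxa.
wing venation reduced: derived state 'no' in Taxon 1, Taxon 4, and Taxon 8 only — synapomorphy for {Taxon 1, Taxon 4, Taxon 8}.
chelicerae fused: derived state 'yes' in Taxon 2 and Taxon 6 only — synapomorphy for {Taxon 2, Taxon 6}.
Only Taxon 1 and Taxon 4 show the derived state 'yes' for compound eyes, supporting them as a clade.
Most parsimonious ingroup topology: ((Taxon 8,(Taxon 1,Taxon 4)),(Taxon 6,Taxon 2)).
Changes per character on this tree: enlarged canines: 1; calcified operculum: 1; dorsal spines: 2; leaf margin serrate: 1; wing venation reduced: 1; chelicerae fused: 1; compound eyes: 1.
Total = 8.

8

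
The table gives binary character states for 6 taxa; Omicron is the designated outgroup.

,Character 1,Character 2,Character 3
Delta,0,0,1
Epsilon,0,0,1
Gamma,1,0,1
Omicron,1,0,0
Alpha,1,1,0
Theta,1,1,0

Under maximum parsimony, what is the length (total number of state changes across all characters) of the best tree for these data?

3

Character polarity is set by the outgroup: the derived state is whichever differs from the outgroup's state, so for Character 1 the derived state is '0', and for the remaining characters it is '1'.
Only Delta and Epsilon show the derived state '0' for Character 1, supporting them as a clade.
Character 2 (derived state '1') is shared by Alpha and Theta — a synapomorphy uniting that clade.
Only Delta, Epsilon, and Gamma show the derived state '1' for Character 3, supporting them as a clade.
Most parsimonious ingroup topology: (((Epsilon,Delta),Gamma),(Alpha,Theta)).
Changes per character on this tree: Character 1: 1; Character 2: 1; Character 3: 1.
Total = 3.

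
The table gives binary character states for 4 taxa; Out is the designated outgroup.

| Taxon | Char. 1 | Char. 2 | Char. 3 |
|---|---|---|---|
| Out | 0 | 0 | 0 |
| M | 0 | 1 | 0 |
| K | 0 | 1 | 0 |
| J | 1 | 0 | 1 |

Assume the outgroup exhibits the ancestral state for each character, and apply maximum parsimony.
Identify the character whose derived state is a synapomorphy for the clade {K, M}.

Char. 2

The outgroup has state '0' for every character, so '1' is the derived state throughout.
Char. 1: derived state '1' in J only — an autapomorphy, so it tells us nothing about relationships among taxa.
Char. 2 (derived state '1') is shared by K and M — a synapomorphy uniting that clade.
Char. 3 (derived state '1') is unique to J (autapomorphy; uninformative for grouping).
Most parsimonious ingroup topology: ((M,K),J).
The clade {K, M} is supported by Char. 2: its derived state '1' occurs in exactly those taxa and in no other taxon (including the outgroup).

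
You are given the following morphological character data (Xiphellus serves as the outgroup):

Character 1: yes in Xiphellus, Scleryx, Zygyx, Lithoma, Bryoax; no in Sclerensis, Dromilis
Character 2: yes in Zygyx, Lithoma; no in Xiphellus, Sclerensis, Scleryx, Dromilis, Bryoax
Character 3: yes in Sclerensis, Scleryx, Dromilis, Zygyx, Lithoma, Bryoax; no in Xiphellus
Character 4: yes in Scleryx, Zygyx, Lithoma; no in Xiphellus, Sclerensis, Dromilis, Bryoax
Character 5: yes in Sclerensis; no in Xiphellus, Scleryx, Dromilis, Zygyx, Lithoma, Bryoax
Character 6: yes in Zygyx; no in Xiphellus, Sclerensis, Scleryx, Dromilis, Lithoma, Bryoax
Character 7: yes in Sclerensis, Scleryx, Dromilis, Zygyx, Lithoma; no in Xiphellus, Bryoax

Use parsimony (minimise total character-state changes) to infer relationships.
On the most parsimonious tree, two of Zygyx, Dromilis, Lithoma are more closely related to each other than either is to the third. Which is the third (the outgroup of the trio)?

Character polarity is set by the outgroup: the derived state is whichever differs from the outgroup's state, so for Character 1 the derived state is 'no', and for the remaining characters it is 'yes'.
Character 1 (derived state 'no') is shared by Dromilis and Sclerensis — a synapomorphy uniting that clade.
Only Lithoma and Zygyx show the derived state 'yes' for Character 2, supporting them as a clade.
All ingroup taxa share the derived state 'yes' for Character 3; it defines the ingroup but does not resolve relationships within it.
Character 4: derived state 'yes' in Lithoma, Scleryx, and Zygyx only — synapomorphy for {Lithoma, Scleryx, Zygyx}.
Character 5 (derived state 'yes') is unique to Sclerensis (autapomorphy; uninformative for grouping).
Character 6: derived state 'yes' in Zygyx only — an autapomorphy, so it tells us nothing about relationships among taxa.
Character 7 (derived state 'yes') is shared by Dromilis, Lithoma, Sclerensis, Scleryx, and Zygyx — a synapomorphy uniting that clade.
Most parsimonious ingroup topology: (((Sclerensis,Dromilis),(Scleryx,(Zygyx,Lithoma))),Bryoax).
Lithoma and Zygyx share a more recent common ancestor with each other than either does with Dromilis, so Dromilis is the least closely related of the three.

Dromilis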